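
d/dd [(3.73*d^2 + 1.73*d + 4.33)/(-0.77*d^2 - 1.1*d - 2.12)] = (-2.7709*d^2 - 9.147*d + 1.0954)/(0.5929*d^4 + 1.694*d^3 + 4.4748*d^2 + 4.664*d + 4.4944)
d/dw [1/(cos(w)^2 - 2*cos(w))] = 2*(-sin(w)/cos(w)^2 + tan(w))/(cos(w) - 2)^2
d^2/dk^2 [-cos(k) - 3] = cos(k)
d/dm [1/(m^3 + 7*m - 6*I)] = (-3*m^2 - 7)/(m^3 + 7*m - 6*I)^2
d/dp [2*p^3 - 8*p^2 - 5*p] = 6*p^2 - 16*p - 5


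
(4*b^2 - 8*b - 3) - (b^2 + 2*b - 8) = 3*b^2 - 10*b + 5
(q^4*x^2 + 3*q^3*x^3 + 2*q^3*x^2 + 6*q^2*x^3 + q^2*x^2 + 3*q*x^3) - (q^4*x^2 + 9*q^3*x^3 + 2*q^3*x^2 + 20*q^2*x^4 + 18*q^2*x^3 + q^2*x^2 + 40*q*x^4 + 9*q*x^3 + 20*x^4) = -6*q^3*x^3 - 20*q^2*x^4 - 12*q^2*x^3 - 40*q*x^4 - 6*q*x^3 - 20*x^4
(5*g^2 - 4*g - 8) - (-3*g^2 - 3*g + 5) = 8*g^2 - g - 13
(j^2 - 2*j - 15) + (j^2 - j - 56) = 2*j^2 - 3*j - 71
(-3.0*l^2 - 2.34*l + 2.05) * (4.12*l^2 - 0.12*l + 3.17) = -12.36*l^4 - 9.2808*l^3 - 0.7832*l^2 - 7.6638*l + 6.4985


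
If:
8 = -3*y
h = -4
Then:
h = -4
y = -8/3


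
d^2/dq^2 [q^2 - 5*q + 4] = 2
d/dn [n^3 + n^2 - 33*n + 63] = 3*n^2 + 2*n - 33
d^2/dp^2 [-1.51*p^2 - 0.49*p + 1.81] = -3.02000000000000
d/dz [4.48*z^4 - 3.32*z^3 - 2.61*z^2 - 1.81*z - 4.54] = 17.92*z^3 - 9.96*z^2 - 5.22*z - 1.81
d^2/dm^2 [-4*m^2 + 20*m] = -8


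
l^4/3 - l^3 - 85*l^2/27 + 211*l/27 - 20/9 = (l/3 + 1)*(l - 4)*(l - 5/3)*(l - 1/3)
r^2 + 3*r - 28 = (r - 4)*(r + 7)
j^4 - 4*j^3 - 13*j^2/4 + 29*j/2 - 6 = (j - 4)*(j - 3/2)*(j - 1/2)*(j + 2)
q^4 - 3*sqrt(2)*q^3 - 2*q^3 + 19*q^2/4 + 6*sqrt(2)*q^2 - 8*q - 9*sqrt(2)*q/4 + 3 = (q - 3/2)*(q - 1/2)*(q - 2*sqrt(2))*(q - sqrt(2))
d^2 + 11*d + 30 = (d + 5)*(d + 6)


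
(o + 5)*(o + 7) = o^2 + 12*o + 35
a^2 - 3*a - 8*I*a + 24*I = (a - 3)*(a - 8*I)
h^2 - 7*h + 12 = (h - 4)*(h - 3)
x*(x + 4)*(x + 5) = x^3 + 9*x^2 + 20*x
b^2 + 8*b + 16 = (b + 4)^2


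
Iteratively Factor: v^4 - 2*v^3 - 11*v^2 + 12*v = (v + 3)*(v^3 - 5*v^2 + 4*v) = v*(v + 3)*(v^2 - 5*v + 4) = v*(v - 1)*(v + 3)*(v - 4)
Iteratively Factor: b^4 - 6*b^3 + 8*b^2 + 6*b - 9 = (b - 1)*(b^3 - 5*b^2 + 3*b + 9) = (b - 1)*(b + 1)*(b^2 - 6*b + 9) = (b - 3)*(b - 1)*(b + 1)*(b - 3)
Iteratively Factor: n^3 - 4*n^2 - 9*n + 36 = (n + 3)*(n^2 - 7*n + 12) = (n - 3)*(n + 3)*(n - 4)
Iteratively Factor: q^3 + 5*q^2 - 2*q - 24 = (q + 3)*(q^2 + 2*q - 8) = (q + 3)*(q + 4)*(q - 2)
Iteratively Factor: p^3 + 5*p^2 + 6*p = (p)*(p^2 + 5*p + 6) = p*(p + 2)*(p + 3)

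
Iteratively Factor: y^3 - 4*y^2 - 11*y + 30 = (y - 2)*(y^2 - 2*y - 15) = (y - 5)*(y - 2)*(y + 3)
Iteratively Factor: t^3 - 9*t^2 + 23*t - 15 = (t - 3)*(t^2 - 6*t + 5) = (t - 5)*(t - 3)*(t - 1)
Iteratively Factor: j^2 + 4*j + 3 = (j + 3)*(j + 1)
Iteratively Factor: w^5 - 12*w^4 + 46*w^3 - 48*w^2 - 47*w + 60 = (w - 5)*(w^4 - 7*w^3 + 11*w^2 + 7*w - 12) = (w - 5)*(w - 4)*(w^3 - 3*w^2 - w + 3) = (w - 5)*(w - 4)*(w - 3)*(w^2 - 1) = (w - 5)*(w - 4)*(w - 3)*(w - 1)*(w + 1)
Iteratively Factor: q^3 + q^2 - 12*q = (q + 4)*(q^2 - 3*q) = q*(q + 4)*(q - 3)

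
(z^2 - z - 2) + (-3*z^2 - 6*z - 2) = -2*z^2 - 7*z - 4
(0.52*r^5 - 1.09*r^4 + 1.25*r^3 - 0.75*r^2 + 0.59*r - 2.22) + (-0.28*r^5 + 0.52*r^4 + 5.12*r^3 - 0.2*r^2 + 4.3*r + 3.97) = 0.24*r^5 - 0.57*r^4 + 6.37*r^3 - 0.95*r^2 + 4.89*r + 1.75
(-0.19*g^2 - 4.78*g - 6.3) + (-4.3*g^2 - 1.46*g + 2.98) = -4.49*g^2 - 6.24*g - 3.32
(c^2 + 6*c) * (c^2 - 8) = c^4 + 6*c^3 - 8*c^2 - 48*c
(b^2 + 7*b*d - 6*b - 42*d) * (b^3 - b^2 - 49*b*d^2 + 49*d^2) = b^5 + 7*b^4*d - 7*b^4 - 49*b^3*d^2 - 49*b^3*d + 6*b^3 - 343*b^2*d^3 + 343*b^2*d^2 + 42*b^2*d + 2401*b*d^3 - 294*b*d^2 - 2058*d^3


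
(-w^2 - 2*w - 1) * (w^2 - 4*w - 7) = -w^4 + 2*w^3 + 14*w^2 + 18*w + 7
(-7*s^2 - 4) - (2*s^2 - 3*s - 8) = -9*s^2 + 3*s + 4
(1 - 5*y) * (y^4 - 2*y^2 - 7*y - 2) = -5*y^5 + y^4 + 10*y^3 + 33*y^2 + 3*y - 2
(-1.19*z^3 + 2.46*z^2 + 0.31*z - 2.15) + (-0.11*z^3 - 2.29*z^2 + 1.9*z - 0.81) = -1.3*z^3 + 0.17*z^2 + 2.21*z - 2.96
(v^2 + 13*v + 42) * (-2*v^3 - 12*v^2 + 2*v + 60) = -2*v^5 - 38*v^4 - 238*v^3 - 418*v^2 + 864*v + 2520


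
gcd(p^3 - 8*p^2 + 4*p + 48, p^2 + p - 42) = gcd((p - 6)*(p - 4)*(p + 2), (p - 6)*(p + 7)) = p - 6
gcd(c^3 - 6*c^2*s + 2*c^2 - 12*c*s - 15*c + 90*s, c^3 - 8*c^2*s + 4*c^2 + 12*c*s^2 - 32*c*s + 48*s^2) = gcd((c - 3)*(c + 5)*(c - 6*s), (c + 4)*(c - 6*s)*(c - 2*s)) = -c + 6*s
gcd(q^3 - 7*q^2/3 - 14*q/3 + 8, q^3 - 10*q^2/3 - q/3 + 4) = q^2 - 13*q/3 + 4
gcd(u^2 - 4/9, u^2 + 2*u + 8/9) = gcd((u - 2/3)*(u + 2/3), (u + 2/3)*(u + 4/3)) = u + 2/3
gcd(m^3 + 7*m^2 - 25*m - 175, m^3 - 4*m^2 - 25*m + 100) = m^2 - 25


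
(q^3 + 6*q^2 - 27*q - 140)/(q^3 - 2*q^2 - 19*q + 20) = (q + 7)/(q - 1)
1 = 1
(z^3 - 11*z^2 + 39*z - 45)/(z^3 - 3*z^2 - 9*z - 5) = (z^2 - 6*z + 9)/(z^2 + 2*z + 1)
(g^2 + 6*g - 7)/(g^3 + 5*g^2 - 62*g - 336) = (g - 1)/(g^2 - 2*g - 48)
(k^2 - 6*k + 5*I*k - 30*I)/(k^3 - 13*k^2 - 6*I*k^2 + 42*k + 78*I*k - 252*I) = (k + 5*I)/(k^2 - k*(7 + 6*I) + 42*I)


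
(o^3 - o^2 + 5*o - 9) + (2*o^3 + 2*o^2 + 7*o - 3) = 3*o^3 + o^2 + 12*o - 12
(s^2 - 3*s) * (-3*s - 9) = -3*s^3 + 27*s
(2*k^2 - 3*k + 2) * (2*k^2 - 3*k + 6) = 4*k^4 - 12*k^3 + 25*k^2 - 24*k + 12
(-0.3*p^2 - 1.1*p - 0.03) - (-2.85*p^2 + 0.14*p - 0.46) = 2.55*p^2 - 1.24*p + 0.43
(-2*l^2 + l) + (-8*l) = -2*l^2 - 7*l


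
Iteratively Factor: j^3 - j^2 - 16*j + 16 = (j - 1)*(j^2 - 16) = (j - 4)*(j - 1)*(j + 4)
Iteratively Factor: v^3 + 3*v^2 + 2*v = (v)*(v^2 + 3*v + 2) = v*(v + 1)*(v + 2)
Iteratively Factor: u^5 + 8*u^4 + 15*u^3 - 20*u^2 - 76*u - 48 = (u - 2)*(u^4 + 10*u^3 + 35*u^2 + 50*u + 24) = (u - 2)*(u + 4)*(u^3 + 6*u^2 + 11*u + 6) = (u - 2)*(u + 3)*(u + 4)*(u^2 + 3*u + 2) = (u - 2)*(u + 1)*(u + 3)*(u + 4)*(u + 2)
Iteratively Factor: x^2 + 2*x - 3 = (x - 1)*(x + 3)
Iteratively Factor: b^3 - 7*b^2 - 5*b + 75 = (b - 5)*(b^2 - 2*b - 15) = (b - 5)^2*(b + 3)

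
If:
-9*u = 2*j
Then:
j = -9*u/2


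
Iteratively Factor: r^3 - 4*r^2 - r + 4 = (r - 1)*(r^2 - 3*r - 4) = (r - 4)*(r - 1)*(r + 1)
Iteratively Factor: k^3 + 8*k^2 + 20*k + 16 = (k + 4)*(k^2 + 4*k + 4) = (k + 2)*(k + 4)*(k + 2)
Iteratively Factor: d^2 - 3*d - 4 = (d + 1)*(d - 4)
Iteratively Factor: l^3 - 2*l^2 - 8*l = (l - 4)*(l^2 + 2*l) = (l - 4)*(l + 2)*(l)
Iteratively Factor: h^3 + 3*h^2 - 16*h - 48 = (h + 4)*(h^2 - h - 12) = (h - 4)*(h + 4)*(h + 3)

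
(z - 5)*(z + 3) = z^2 - 2*z - 15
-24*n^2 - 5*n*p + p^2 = (-8*n + p)*(3*n + p)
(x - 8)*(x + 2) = x^2 - 6*x - 16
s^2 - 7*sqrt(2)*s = s*(s - 7*sqrt(2))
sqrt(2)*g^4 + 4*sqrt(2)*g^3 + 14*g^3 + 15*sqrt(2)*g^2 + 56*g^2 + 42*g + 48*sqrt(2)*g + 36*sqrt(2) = (g + 3)*(g + sqrt(2))*(g + 6*sqrt(2))*(sqrt(2)*g + sqrt(2))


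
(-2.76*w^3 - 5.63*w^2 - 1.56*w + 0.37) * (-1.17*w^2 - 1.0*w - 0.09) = 3.2292*w^5 + 9.3471*w^4 + 7.7036*w^3 + 1.6338*w^2 - 0.2296*w - 0.0333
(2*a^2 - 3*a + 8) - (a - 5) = 2*a^2 - 4*a + 13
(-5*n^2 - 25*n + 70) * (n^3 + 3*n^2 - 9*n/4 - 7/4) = -5*n^5 - 40*n^4 + 25*n^3/4 + 275*n^2 - 455*n/4 - 245/2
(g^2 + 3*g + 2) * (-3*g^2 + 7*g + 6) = -3*g^4 - 2*g^3 + 21*g^2 + 32*g + 12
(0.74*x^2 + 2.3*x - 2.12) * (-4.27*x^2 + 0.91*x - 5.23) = -3.1598*x^4 - 9.1476*x^3 + 7.2752*x^2 - 13.9582*x + 11.0876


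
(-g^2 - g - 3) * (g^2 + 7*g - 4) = -g^4 - 8*g^3 - 6*g^2 - 17*g + 12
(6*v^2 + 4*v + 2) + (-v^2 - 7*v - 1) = 5*v^2 - 3*v + 1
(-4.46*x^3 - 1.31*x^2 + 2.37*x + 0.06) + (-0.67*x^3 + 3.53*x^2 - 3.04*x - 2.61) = -5.13*x^3 + 2.22*x^2 - 0.67*x - 2.55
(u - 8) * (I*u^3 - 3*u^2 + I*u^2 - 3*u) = I*u^4 - 3*u^3 - 7*I*u^3 + 21*u^2 - 8*I*u^2 + 24*u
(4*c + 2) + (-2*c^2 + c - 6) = -2*c^2 + 5*c - 4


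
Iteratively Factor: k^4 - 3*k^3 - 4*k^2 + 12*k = (k - 3)*(k^3 - 4*k) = (k - 3)*(k + 2)*(k^2 - 2*k) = k*(k - 3)*(k + 2)*(k - 2)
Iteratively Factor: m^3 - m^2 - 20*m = (m + 4)*(m^2 - 5*m) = m*(m + 4)*(m - 5)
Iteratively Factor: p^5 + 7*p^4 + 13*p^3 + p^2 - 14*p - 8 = (p + 1)*(p^4 + 6*p^3 + 7*p^2 - 6*p - 8) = (p + 1)*(p + 4)*(p^3 + 2*p^2 - p - 2) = (p + 1)^2*(p + 4)*(p^2 + p - 2) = (p - 1)*(p + 1)^2*(p + 4)*(p + 2)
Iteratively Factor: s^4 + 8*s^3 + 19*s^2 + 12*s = (s + 4)*(s^3 + 4*s^2 + 3*s) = s*(s + 4)*(s^2 + 4*s + 3) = s*(s + 1)*(s + 4)*(s + 3)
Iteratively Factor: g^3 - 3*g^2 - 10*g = (g)*(g^2 - 3*g - 10) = g*(g + 2)*(g - 5)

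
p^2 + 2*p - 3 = (p - 1)*(p + 3)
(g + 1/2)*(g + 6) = g^2 + 13*g/2 + 3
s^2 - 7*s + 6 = (s - 6)*(s - 1)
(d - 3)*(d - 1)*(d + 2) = d^3 - 2*d^2 - 5*d + 6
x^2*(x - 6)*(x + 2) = x^4 - 4*x^3 - 12*x^2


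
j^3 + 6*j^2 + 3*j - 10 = (j - 1)*(j + 2)*(j + 5)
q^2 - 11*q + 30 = (q - 6)*(q - 5)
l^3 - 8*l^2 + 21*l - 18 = (l - 3)^2*(l - 2)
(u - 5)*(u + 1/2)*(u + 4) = u^3 - u^2/2 - 41*u/2 - 10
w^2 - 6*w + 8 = (w - 4)*(w - 2)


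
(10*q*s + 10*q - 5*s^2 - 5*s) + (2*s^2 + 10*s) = 10*q*s + 10*q - 3*s^2 + 5*s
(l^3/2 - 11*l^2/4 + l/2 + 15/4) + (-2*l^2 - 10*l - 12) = l^3/2 - 19*l^2/4 - 19*l/2 - 33/4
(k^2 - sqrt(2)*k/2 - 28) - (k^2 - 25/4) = -sqrt(2)*k/2 - 87/4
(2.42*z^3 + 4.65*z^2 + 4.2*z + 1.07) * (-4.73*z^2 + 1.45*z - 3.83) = -11.4466*z^5 - 18.4855*z^4 - 22.3921*z^3 - 16.7806*z^2 - 14.5345*z - 4.0981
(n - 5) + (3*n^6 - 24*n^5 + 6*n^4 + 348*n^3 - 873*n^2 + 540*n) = 3*n^6 - 24*n^5 + 6*n^4 + 348*n^3 - 873*n^2 + 541*n - 5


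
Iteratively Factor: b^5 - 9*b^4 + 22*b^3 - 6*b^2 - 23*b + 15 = (b - 1)*(b^4 - 8*b^3 + 14*b^2 + 8*b - 15) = (b - 5)*(b - 1)*(b^3 - 3*b^2 - b + 3) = (b - 5)*(b - 3)*(b - 1)*(b^2 - 1) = (b - 5)*(b - 3)*(b - 1)*(b + 1)*(b - 1)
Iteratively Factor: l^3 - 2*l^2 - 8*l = (l + 2)*(l^2 - 4*l) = (l - 4)*(l + 2)*(l)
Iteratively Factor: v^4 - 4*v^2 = (v)*(v^3 - 4*v) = v*(v + 2)*(v^2 - 2*v) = v*(v - 2)*(v + 2)*(v)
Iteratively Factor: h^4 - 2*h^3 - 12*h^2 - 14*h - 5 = (h + 1)*(h^3 - 3*h^2 - 9*h - 5) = (h + 1)^2*(h^2 - 4*h - 5) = (h + 1)^3*(h - 5)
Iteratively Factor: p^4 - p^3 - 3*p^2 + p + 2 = (p + 1)*(p^3 - 2*p^2 - p + 2) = (p - 1)*(p + 1)*(p^2 - p - 2) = (p - 1)*(p + 1)^2*(p - 2)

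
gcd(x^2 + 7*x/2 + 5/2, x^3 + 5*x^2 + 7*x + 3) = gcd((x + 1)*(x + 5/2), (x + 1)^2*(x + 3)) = x + 1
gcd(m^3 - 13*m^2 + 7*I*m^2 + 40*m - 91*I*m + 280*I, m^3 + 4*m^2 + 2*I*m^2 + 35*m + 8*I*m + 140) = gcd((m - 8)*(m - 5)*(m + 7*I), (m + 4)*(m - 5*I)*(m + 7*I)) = m + 7*I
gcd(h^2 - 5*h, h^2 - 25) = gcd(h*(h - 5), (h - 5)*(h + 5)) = h - 5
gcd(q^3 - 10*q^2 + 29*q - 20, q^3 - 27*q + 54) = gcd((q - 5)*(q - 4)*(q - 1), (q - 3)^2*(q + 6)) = 1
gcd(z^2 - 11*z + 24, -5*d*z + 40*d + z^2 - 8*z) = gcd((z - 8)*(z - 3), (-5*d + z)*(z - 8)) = z - 8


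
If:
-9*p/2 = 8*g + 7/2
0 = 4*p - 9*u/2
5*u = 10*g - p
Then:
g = -343/1594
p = -315/797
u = -280/797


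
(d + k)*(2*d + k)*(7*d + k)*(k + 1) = 14*d^3*k + 14*d^3 + 23*d^2*k^2 + 23*d^2*k + 10*d*k^3 + 10*d*k^2 + k^4 + k^3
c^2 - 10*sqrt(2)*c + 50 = (c - 5*sqrt(2))^2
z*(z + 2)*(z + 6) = z^3 + 8*z^2 + 12*z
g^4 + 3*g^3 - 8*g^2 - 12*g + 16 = (g - 2)*(g - 1)*(g + 2)*(g + 4)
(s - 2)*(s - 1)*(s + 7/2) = s^3 + s^2/2 - 17*s/2 + 7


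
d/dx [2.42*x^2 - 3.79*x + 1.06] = 4.84*x - 3.79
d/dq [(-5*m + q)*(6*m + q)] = m + 2*q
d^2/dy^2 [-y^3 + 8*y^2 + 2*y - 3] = 16 - 6*y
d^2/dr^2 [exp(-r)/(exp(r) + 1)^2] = exp(-r)/(exp(r) + 1)^2 + 8*exp(r)/(exp(r) + 1)^4 + 2/(exp(r) + 1)^4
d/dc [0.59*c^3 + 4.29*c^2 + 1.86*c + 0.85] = 1.77*c^2 + 8.58*c + 1.86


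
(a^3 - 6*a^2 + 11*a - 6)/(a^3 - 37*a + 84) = (a^2 - 3*a + 2)/(a^2 + 3*a - 28)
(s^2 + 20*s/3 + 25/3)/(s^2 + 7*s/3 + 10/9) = 3*(s + 5)/(3*s + 2)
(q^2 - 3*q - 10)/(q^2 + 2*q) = (q - 5)/q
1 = 1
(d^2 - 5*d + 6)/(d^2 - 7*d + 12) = (d - 2)/(d - 4)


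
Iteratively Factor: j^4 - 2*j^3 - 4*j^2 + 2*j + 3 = (j - 3)*(j^3 + j^2 - j - 1) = (j - 3)*(j + 1)*(j^2 - 1) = (j - 3)*(j + 1)^2*(j - 1)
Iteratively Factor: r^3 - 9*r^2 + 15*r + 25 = (r + 1)*(r^2 - 10*r + 25) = (r - 5)*(r + 1)*(r - 5)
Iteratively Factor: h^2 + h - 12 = (h - 3)*(h + 4)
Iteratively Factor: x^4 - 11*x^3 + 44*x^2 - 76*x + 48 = (x - 4)*(x^3 - 7*x^2 + 16*x - 12) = (x - 4)*(x - 3)*(x^2 - 4*x + 4) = (x - 4)*(x - 3)*(x - 2)*(x - 2)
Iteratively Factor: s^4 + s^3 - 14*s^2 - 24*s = (s + 3)*(s^3 - 2*s^2 - 8*s) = (s - 4)*(s + 3)*(s^2 + 2*s) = s*(s - 4)*(s + 3)*(s + 2)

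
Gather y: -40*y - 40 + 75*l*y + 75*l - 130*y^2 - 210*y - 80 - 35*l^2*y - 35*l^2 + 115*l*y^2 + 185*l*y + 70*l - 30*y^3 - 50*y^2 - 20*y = -35*l^2 + 145*l - 30*y^3 + y^2*(115*l - 180) + y*(-35*l^2 + 260*l - 270) - 120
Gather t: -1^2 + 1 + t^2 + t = t^2 + t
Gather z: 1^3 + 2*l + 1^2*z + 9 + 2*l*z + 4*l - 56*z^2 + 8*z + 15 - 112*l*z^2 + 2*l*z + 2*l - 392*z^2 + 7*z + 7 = 8*l + z^2*(-112*l - 448) + z*(4*l + 16) + 32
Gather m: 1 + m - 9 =m - 8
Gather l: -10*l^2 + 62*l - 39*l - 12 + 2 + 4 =-10*l^2 + 23*l - 6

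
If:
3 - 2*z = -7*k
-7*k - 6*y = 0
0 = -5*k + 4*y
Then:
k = 0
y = 0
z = 3/2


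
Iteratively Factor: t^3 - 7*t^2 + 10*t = (t - 2)*(t^2 - 5*t) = t*(t - 2)*(t - 5)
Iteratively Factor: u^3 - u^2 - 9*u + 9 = (u + 3)*(u^2 - 4*u + 3) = (u - 1)*(u + 3)*(u - 3)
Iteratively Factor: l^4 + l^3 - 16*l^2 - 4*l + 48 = (l - 2)*(l^3 + 3*l^2 - 10*l - 24) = (l - 2)*(l + 4)*(l^2 - l - 6) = (l - 2)*(l + 2)*(l + 4)*(l - 3)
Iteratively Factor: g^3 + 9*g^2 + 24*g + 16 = (g + 1)*(g^2 + 8*g + 16) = (g + 1)*(g + 4)*(g + 4)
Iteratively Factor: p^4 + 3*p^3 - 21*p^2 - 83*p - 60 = (p + 4)*(p^3 - p^2 - 17*p - 15) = (p + 3)*(p + 4)*(p^2 - 4*p - 5) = (p - 5)*(p + 3)*(p + 4)*(p + 1)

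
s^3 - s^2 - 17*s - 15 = (s - 5)*(s + 1)*(s + 3)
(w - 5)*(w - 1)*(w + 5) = w^3 - w^2 - 25*w + 25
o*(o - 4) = o^2 - 4*o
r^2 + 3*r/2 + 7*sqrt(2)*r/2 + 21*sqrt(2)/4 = (r + 3/2)*(r + 7*sqrt(2)/2)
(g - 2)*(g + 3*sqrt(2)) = g^2 - 2*g + 3*sqrt(2)*g - 6*sqrt(2)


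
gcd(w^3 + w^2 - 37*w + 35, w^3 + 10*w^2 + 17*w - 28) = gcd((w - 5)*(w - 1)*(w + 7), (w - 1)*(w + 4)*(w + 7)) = w^2 + 6*w - 7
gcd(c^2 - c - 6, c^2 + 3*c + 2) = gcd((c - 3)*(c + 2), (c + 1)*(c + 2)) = c + 2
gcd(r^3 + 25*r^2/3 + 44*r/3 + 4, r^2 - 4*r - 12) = r + 2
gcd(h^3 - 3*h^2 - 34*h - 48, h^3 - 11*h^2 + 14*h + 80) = h^2 - 6*h - 16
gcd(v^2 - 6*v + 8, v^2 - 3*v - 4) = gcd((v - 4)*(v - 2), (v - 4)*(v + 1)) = v - 4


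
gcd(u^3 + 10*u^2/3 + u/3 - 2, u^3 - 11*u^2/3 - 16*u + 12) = u^2 + 7*u/3 - 2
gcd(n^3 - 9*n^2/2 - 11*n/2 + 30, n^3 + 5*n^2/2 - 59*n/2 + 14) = n - 4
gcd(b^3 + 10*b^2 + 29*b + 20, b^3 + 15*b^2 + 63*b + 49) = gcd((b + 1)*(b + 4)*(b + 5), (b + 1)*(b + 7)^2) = b + 1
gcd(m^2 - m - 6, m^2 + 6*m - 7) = 1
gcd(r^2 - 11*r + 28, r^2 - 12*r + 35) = r - 7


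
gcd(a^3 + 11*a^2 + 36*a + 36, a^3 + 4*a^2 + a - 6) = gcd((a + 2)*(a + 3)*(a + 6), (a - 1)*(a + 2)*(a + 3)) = a^2 + 5*a + 6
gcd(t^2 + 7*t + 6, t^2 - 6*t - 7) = t + 1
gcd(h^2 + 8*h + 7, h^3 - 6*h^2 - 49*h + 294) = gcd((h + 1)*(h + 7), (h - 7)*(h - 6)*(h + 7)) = h + 7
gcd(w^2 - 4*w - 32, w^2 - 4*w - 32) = w^2 - 4*w - 32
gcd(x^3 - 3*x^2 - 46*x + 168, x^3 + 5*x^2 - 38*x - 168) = x^2 + x - 42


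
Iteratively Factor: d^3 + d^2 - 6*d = (d + 3)*(d^2 - 2*d) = d*(d + 3)*(d - 2)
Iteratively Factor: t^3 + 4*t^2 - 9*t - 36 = (t + 3)*(t^2 + t - 12) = (t - 3)*(t + 3)*(t + 4)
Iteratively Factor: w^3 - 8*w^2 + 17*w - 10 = (w - 5)*(w^2 - 3*w + 2) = (w - 5)*(w - 2)*(w - 1)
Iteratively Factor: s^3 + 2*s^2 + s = (s + 1)*(s^2 + s) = (s + 1)^2*(s)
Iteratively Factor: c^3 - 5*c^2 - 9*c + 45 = (c - 3)*(c^2 - 2*c - 15) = (c - 3)*(c + 3)*(c - 5)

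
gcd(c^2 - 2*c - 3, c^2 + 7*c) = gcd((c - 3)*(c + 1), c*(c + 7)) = 1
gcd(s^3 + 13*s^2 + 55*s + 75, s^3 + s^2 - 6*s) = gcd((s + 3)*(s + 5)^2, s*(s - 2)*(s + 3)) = s + 3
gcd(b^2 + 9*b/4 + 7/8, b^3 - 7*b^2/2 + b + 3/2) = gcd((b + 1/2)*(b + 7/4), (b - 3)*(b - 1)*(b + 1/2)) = b + 1/2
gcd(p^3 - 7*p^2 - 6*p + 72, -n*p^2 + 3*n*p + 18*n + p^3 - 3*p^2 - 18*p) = p^2 - 3*p - 18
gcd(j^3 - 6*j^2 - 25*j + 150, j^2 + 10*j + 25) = j + 5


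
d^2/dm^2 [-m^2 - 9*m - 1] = -2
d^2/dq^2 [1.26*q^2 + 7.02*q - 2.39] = 2.52000000000000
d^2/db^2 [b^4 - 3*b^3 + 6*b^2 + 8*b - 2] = 12*b^2 - 18*b + 12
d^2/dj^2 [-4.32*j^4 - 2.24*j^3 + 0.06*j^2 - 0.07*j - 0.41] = -51.84*j^2 - 13.44*j + 0.12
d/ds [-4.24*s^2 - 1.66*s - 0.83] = -8.48*s - 1.66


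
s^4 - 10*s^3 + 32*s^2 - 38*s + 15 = (s - 5)*(s - 3)*(s - 1)^2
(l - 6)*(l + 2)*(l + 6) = l^3 + 2*l^2 - 36*l - 72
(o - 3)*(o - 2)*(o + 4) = o^3 - o^2 - 14*o + 24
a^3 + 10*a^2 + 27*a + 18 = (a + 1)*(a + 3)*(a + 6)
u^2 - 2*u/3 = u*(u - 2/3)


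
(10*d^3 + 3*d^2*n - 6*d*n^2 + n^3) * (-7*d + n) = -70*d^4 - 11*d^3*n + 45*d^2*n^2 - 13*d*n^3 + n^4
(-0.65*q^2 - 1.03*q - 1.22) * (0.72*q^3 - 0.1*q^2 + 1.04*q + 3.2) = -0.468*q^5 - 0.6766*q^4 - 1.4514*q^3 - 3.0292*q^2 - 4.5648*q - 3.904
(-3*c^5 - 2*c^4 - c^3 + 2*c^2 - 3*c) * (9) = -27*c^5 - 18*c^4 - 9*c^3 + 18*c^2 - 27*c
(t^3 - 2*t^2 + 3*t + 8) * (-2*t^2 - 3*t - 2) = -2*t^5 + t^4 - 2*t^3 - 21*t^2 - 30*t - 16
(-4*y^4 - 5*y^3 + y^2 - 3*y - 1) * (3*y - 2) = -12*y^5 - 7*y^4 + 13*y^3 - 11*y^2 + 3*y + 2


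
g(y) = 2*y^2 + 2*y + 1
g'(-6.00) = -22.00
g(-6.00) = 61.00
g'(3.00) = 14.00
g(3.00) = 25.00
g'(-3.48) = -11.92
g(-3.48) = 18.26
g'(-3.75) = -13.00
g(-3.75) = 21.62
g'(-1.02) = -2.08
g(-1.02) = 1.04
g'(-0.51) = -0.04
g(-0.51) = 0.50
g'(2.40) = 11.60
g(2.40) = 17.32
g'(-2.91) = -9.64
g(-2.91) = 12.12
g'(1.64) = 8.56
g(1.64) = 9.66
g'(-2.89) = -9.56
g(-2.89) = 11.92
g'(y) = 4*y + 2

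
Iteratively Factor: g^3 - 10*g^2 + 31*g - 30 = (g - 2)*(g^2 - 8*g + 15) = (g - 5)*(g - 2)*(g - 3)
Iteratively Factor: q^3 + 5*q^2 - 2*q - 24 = (q - 2)*(q^2 + 7*q + 12) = (q - 2)*(q + 3)*(q + 4)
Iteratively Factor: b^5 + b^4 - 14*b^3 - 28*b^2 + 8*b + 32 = (b - 1)*(b^4 + 2*b^3 - 12*b^2 - 40*b - 32) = (b - 1)*(b + 2)*(b^3 - 12*b - 16) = (b - 1)*(b + 2)^2*(b^2 - 2*b - 8) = (b - 1)*(b + 2)^3*(b - 4)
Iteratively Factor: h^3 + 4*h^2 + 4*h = (h)*(h^2 + 4*h + 4) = h*(h + 2)*(h + 2)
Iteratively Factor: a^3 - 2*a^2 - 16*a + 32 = (a - 2)*(a^2 - 16) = (a - 2)*(a + 4)*(a - 4)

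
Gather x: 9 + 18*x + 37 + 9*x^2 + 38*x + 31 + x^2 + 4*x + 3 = 10*x^2 + 60*x + 80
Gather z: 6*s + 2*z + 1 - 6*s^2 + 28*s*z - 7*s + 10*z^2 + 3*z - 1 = -6*s^2 - s + 10*z^2 + z*(28*s + 5)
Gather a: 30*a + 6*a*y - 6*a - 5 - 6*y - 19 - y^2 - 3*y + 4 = a*(6*y + 24) - y^2 - 9*y - 20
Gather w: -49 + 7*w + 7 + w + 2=8*w - 40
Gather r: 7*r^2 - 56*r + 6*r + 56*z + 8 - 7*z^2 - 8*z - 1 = 7*r^2 - 50*r - 7*z^2 + 48*z + 7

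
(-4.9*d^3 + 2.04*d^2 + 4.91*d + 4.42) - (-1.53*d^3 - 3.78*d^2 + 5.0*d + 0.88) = -3.37*d^3 + 5.82*d^2 - 0.0899999999999999*d + 3.54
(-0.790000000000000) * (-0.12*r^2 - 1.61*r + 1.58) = 0.0948*r^2 + 1.2719*r - 1.2482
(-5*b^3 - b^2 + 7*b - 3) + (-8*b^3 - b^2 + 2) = -13*b^3 - 2*b^2 + 7*b - 1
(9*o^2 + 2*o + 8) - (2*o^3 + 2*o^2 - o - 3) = -2*o^3 + 7*o^2 + 3*o + 11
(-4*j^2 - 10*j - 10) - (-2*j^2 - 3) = -2*j^2 - 10*j - 7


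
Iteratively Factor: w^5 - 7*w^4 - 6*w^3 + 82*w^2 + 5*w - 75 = (w - 1)*(w^4 - 6*w^3 - 12*w^2 + 70*w + 75) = (w - 1)*(w + 3)*(w^3 - 9*w^2 + 15*w + 25) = (w - 1)*(w + 1)*(w + 3)*(w^2 - 10*w + 25) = (w - 5)*(w - 1)*(w + 1)*(w + 3)*(w - 5)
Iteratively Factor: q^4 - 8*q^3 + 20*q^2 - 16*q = (q - 4)*(q^3 - 4*q^2 + 4*q) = (q - 4)*(q - 2)*(q^2 - 2*q) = q*(q - 4)*(q - 2)*(q - 2)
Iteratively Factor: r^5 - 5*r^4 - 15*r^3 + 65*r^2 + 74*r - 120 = (r - 4)*(r^4 - r^3 - 19*r^2 - 11*r + 30) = (r - 5)*(r - 4)*(r^3 + 4*r^2 + r - 6) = (r - 5)*(r - 4)*(r + 2)*(r^2 + 2*r - 3) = (r - 5)*(r - 4)*(r - 1)*(r + 2)*(r + 3)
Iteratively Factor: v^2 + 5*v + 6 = (v + 3)*(v + 2)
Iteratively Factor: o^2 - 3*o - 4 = (o - 4)*(o + 1)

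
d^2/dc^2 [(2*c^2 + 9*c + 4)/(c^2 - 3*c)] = 6*(5*c^3 + 4*c^2 - 12*c + 12)/(c^3*(c^3 - 9*c^2 + 27*c - 27))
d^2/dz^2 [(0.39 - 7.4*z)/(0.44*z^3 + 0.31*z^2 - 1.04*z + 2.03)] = (-8.59584*z^5 - 5.150112*z^4 - 7.34362399999999*z^3 + 78.47025*z^2 + 25.096416*z - 30.892966)/(0.085184*z^9 + 0.180048*z^8 - 0.47718*z^7 + 0.357679*z^6 + 2.789232*z^5 - 3.982431*z^4 + 0.387891999999999*z^3 + 10.419381*z^2 - 12.857208*z + 8.365427)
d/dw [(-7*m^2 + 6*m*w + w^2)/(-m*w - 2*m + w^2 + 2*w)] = (2 - 7*m)/(w^2 + 4*w + 4)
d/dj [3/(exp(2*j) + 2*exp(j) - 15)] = -6*(exp(j) + 1)*exp(j)/(exp(2*j) + 2*exp(j) - 15)^2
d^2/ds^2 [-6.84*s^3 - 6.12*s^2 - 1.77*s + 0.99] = -41.04*s - 12.24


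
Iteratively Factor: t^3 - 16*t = (t + 4)*(t^2 - 4*t) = (t - 4)*(t + 4)*(t)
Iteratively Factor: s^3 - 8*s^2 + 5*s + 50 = (s - 5)*(s^2 - 3*s - 10) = (s - 5)*(s + 2)*(s - 5)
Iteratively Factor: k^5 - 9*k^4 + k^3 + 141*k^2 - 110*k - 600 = (k - 5)*(k^4 - 4*k^3 - 19*k^2 + 46*k + 120) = (k - 5)*(k + 2)*(k^3 - 6*k^2 - 7*k + 60) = (k - 5)*(k - 4)*(k + 2)*(k^2 - 2*k - 15) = (k - 5)*(k - 4)*(k + 2)*(k + 3)*(k - 5)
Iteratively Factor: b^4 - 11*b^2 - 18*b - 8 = (b + 1)*(b^3 - b^2 - 10*b - 8) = (b + 1)^2*(b^2 - 2*b - 8) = (b + 1)^2*(b + 2)*(b - 4)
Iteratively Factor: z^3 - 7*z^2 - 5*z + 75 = (z + 3)*(z^2 - 10*z + 25) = (z - 5)*(z + 3)*(z - 5)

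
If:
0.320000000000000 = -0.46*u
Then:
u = -0.70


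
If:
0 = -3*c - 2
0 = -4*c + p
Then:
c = -2/3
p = -8/3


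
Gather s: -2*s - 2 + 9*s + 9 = 7*s + 7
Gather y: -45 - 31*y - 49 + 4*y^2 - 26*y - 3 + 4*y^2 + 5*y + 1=8*y^2 - 52*y - 96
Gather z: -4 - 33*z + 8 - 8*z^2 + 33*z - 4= -8*z^2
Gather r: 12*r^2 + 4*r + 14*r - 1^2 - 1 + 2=12*r^2 + 18*r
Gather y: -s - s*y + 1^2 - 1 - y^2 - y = -s - y^2 + y*(-s - 1)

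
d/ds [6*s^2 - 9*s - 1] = 12*s - 9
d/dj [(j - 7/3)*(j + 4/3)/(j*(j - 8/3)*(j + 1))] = (-27*j^4 + 54*j^3 + 135*j^2 - 280*j - 224)/(3*j^2*(9*j^4 - 30*j^3 - 23*j^2 + 80*j + 64))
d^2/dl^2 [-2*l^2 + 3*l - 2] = -4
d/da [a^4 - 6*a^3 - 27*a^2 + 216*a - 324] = 4*a^3 - 18*a^2 - 54*a + 216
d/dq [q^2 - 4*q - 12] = 2*q - 4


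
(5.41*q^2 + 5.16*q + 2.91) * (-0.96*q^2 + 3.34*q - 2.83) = -5.1936*q^4 + 13.1158*q^3 - 0.8695*q^2 - 4.8834*q - 8.2353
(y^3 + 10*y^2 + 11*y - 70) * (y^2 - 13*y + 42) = y^5 - 3*y^4 - 77*y^3 + 207*y^2 + 1372*y - 2940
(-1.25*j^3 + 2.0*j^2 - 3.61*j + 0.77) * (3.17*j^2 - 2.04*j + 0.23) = -3.9625*j^5 + 8.89*j^4 - 15.8112*j^3 + 10.2653*j^2 - 2.4011*j + 0.1771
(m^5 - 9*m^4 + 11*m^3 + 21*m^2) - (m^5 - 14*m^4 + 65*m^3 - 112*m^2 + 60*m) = 5*m^4 - 54*m^3 + 133*m^2 - 60*m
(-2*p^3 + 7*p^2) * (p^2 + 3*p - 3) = -2*p^5 + p^4 + 27*p^3 - 21*p^2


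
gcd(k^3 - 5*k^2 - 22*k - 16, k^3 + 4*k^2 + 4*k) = k + 2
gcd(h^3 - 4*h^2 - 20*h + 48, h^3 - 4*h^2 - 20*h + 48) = h^3 - 4*h^2 - 20*h + 48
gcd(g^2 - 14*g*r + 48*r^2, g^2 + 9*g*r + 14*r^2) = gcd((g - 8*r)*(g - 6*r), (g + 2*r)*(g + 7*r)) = 1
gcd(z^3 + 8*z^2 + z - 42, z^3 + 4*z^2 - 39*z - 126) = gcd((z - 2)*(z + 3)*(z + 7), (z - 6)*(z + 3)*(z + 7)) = z^2 + 10*z + 21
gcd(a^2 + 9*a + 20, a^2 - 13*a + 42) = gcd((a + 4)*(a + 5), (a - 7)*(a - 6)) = 1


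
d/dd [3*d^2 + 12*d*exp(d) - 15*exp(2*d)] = 12*d*exp(d) + 6*d - 30*exp(2*d) + 12*exp(d)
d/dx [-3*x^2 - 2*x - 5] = -6*x - 2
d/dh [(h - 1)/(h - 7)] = -6/(h - 7)^2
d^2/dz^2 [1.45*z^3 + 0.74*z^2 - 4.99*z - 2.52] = 8.7*z + 1.48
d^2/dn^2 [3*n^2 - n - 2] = 6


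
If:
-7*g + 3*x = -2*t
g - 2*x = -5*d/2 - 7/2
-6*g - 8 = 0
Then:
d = 4*x/5 - 13/15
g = -4/3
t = -3*x/2 - 14/3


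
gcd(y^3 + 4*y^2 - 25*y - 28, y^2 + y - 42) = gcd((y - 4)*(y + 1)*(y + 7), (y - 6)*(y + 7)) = y + 7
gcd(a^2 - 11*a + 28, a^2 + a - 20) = a - 4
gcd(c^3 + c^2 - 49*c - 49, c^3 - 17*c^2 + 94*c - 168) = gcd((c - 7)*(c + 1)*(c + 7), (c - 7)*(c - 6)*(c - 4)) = c - 7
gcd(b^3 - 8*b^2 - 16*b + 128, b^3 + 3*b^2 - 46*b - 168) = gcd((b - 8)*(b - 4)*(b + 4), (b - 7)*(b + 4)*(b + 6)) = b + 4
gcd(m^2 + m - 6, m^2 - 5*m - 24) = m + 3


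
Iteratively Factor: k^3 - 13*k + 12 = (k + 4)*(k^2 - 4*k + 3) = (k - 1)*(k + 4)*(k - 3)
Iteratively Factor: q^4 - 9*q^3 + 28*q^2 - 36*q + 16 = (q - 1)*(q^3 - 8*q^2 + 20*q - 16) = (q - 2)*(q - 1)*(q^2 - 6*q + 8) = (q - 4)*(q - 2)*(q - 1)*(q - 2)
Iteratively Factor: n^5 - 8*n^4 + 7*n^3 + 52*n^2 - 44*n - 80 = (n - 2)*(n^4 - 6*n^3 - 5*n^2 + 42*n + 40) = (n - 5)*(n - 2)*(n^3 - n^2 - 10*n - 8) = (n - 5)*(n - 2)*(n + 1)*(n^2 - 2*n - 8) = (n - 5)*(n - 4)*(n - 2)*(n + 1)*(n + 2)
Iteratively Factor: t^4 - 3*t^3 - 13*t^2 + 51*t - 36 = (t - 3)*(t^3 - 13*t + 12) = (t - 3)^2*(t^2 + 3*t - 4) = (t - 3)^2*(t - 1)*(t + 4)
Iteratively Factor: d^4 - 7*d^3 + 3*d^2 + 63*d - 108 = (d - 3)*(d^3 - 4*d^2 - 9*d + 36) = (d - 3)^2*(d^2 - d - 12) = (d - 4)*(d - 3)^2*(d + 3)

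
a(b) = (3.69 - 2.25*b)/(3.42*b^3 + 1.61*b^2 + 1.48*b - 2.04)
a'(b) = (3.69 - 2.25*b)*(-10.26*b^2 - 3.22*b - 1.48)/(3.42*b^3 + 1.61*b^2 + 1.48*b - 2.04)^2 - 2.25/(3.42*b^3 + 1.61*b^2 + 1.48*b - 2.04) = (15.39*b^3 - 34.2369*b^2 - 11.8818*b - 0.8712)/(11.6964*b^6 + 11.0124*b^5 + 12.7153*b^4 - 9.188*b^3 - 4.3784*b^2 - 6.0384*b + 4.1616)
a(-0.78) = -1.42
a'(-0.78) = -1.34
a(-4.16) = -0.06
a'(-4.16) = -0.03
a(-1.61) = -0.50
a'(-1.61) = -0.64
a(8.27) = -0.01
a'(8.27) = 0.00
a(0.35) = -2.46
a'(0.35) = -6.17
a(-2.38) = -0.21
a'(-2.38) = -0.21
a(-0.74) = -1.47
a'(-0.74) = -1.29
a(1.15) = 0.16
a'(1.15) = -0.74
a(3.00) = -0.03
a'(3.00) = 0.01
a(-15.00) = -0.00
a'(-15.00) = -0.00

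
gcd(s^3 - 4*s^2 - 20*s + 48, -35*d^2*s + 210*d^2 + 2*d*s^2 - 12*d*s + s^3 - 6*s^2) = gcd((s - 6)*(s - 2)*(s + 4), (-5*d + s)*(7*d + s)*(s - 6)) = s - 6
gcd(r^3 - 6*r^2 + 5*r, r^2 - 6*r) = r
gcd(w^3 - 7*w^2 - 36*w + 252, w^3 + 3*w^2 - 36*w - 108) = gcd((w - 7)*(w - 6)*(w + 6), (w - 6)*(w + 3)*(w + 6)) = w^2 - 36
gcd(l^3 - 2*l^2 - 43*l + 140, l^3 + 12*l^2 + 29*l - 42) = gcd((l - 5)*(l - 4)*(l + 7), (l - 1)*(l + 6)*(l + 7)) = l + 7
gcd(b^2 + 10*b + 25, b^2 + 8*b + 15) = b + 5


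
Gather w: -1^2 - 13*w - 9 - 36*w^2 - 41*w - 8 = -36*w^2 - 54*w - 18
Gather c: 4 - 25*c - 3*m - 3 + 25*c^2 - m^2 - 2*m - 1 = 25*c^2 - 25*c - m^2 - 5*m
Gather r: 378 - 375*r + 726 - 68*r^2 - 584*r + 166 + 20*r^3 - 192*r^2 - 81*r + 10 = 20*r^3 - 260*r^2 - 1040*r + 1280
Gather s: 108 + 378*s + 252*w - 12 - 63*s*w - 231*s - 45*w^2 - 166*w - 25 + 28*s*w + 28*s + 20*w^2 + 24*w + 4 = s*(175 - 35*w) - 25*w^2 + 110*w + 75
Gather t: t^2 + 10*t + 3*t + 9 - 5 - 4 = t^2 + 13*t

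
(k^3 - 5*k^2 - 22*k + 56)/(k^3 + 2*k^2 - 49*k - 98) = (k^2 + 2*k - 8)/(k^2 + 9*k + 14)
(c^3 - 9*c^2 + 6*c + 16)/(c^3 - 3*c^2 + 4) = (c - 8)/(c - 2)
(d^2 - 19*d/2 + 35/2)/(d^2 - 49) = (d - 5/2)/(d + 7)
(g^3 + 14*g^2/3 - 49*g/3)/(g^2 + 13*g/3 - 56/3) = g*(3*g - 7)/(3*g - 8)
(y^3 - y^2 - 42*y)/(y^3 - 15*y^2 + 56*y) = (y + 6)/(y - 8)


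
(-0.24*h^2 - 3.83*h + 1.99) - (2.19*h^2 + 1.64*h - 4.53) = -2.43*h^2 - 5.47*h + 6.52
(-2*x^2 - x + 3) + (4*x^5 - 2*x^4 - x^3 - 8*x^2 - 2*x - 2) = 4*x^5 - 2*x^4 - x^3 - 10*x^2 - 3*x + 1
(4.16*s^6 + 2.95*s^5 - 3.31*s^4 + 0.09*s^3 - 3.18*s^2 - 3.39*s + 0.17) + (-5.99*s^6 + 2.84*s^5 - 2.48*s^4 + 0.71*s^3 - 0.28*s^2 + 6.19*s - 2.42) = -1.83*s^6 + 5.79*s^5 - 5.79*s^4 + 0.8*s^3 - 3.46*s^2 + 2.8*s - 2.25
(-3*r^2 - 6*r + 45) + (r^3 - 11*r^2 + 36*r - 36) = r^3 - 14*r^2 + 30*r + 9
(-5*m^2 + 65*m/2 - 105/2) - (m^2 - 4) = -6*m^2 + 65*m/2 - 97/2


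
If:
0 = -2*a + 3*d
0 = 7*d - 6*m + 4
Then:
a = 9*m/7 - 6/7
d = 6*m/7 - 4/7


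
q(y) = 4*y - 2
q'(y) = 4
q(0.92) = 1.68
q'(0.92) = 4.00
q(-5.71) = -24.84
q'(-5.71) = 4.00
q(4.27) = 15.08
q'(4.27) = 4.00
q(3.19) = 10.76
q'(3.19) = 4.00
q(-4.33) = -19.32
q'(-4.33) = 4.00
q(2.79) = 9.16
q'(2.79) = 4.00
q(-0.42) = -3.68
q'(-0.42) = 4.00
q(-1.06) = -6.24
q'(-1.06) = 4.00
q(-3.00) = -14.00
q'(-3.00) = 4.00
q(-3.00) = -14.00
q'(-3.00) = 4.00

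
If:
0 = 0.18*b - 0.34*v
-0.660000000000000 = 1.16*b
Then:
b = -0.57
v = -0.30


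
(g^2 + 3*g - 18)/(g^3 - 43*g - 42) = (g - 3)/(g^2 - 6*g - 7)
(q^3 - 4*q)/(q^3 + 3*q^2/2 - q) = 2*(q - 2)/(2*q - 1)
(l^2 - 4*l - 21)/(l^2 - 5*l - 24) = (l - 7)/(l - 8)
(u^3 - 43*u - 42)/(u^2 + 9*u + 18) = (u^2 - 6*u - 7)/(u + 3)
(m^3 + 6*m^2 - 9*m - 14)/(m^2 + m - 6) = (m^2 + 8*m + 7)/(m + 3)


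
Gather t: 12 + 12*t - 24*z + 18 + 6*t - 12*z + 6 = 18*t - 36*z + 36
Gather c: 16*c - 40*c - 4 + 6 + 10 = 12 - 24*c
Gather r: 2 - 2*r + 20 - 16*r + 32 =54 - 18*r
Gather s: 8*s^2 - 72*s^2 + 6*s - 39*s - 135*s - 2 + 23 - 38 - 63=-64*s^2 - 168*s - 80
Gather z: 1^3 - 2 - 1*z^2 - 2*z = -z^2 - 2*z - 1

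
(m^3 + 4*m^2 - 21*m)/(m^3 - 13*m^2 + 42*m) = (m^2 + 4*m - 21)/(m^2 - 13*m + 42)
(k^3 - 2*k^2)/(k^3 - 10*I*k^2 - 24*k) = k*(2 - k)/(-k^2 + 10*I*k + 24)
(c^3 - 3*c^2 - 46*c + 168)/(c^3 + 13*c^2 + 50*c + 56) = (c^2 - 10*c + 24)/(c^2 + 6*c + 8)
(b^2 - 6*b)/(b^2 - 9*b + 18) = b/(b - 3)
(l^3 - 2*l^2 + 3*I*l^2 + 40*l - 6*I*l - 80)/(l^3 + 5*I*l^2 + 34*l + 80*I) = (l - 2)/(l + 2*I)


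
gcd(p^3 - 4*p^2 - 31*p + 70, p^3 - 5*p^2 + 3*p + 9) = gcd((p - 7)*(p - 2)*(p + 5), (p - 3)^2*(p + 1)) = 1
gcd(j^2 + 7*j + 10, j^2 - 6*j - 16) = j + 2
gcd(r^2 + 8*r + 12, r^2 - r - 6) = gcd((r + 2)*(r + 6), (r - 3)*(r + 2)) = r + 2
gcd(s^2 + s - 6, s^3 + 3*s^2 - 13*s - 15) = 1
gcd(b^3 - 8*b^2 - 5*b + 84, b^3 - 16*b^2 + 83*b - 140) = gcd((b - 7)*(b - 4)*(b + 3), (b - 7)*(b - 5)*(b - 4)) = b^2 - 11*b + 28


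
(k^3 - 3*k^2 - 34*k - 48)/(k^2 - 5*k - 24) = k + 2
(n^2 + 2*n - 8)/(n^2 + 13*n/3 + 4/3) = 3*(n - 2)/(3*n + 1)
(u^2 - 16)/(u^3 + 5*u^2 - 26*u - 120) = (u - 4)/(u^2 + u - 30)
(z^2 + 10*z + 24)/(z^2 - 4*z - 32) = (z + 6)/(z - 8)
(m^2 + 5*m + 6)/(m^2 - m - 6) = (m + 3)/(m - 3)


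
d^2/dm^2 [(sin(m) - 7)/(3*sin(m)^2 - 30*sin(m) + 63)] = (-3*sin(m) + cos(m)^2 + 1)/(3*(sin(m) - 3)^3)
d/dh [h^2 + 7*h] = 2*h + 7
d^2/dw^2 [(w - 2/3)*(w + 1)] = 2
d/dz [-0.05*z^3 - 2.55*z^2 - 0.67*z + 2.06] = -0.15*z^2 - 5.1*z - 0.67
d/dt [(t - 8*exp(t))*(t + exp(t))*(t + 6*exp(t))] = -t^2*exp(t) + 3*t^2 - 100*t*exp(2*t) - 2*t*exp(t) - 144*exp(3*t) - 50*exp(2*t)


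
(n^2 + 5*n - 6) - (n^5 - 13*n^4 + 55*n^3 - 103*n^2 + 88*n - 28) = -n^5 + 13*n^4 - 55*n^3 + 104*n^2 - 83*n + 22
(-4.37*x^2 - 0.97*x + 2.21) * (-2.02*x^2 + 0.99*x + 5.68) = 8.8274*x^4 - 2.3669*x^3 - 30.2461*x^2 - 3.3217*x + 12.5528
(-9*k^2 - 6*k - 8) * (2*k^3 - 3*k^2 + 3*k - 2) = -18*k^5 + 15*k^4 - 25*k^3 + 24*k^2 - 12*k + 16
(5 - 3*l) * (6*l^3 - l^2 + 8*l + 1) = -18*l^4 + 33*l^3 - 29*l^2 + 37*l + 5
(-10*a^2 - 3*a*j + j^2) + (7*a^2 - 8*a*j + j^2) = -3*a^2 - 11*a*j + 2*j^2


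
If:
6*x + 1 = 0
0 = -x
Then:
No Solution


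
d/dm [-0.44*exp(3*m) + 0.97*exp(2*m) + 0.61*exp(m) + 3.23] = (-1.32*exp(2*m) + 1.94*exp(m) + 0.61)*exp(m)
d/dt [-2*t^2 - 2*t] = -4*t - 2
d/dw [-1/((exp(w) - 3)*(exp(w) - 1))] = (exp(w) - 2)/(2*(exp(w) - 3)^2*sinh(w/2)^2)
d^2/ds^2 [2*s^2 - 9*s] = 4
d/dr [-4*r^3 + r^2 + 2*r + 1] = -12*r^2 + 2*r + 2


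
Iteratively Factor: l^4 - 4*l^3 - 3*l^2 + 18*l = (l - 3)*(l^3 - l^2 - 6*l) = (l - 3)*(l + 2)*(l^2 - 3*l) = l*(l - 3)*(l + 2)*(l - 3)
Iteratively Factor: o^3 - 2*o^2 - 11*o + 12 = (o + 3)*(o^2 - 5*o + 4) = (o - 4)*(o + 3)*(o - 1)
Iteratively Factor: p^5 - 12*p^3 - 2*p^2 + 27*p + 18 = (p + 1)*(p^4 - p^3 - 11*p^2 + 9*p + 18) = (p + 1)^2*(p^3 - 2*p^2 - 9*p + 18) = (p + 1)^2*(p + 3)*(p^2 - 5*p + 6) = (p - 2)*(p + 1)^2*(p + 3)*(p - 3)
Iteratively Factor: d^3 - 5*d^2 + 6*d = (d)*(d^2 - 5*d + 6) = d*(d - 3)*(d - 2)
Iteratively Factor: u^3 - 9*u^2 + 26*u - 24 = (u - 2)*(u^2 - 7*u + 12) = (u - 3)*(u - 2)*(u - 4)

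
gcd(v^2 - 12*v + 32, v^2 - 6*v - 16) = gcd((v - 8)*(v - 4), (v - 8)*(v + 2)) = v - 8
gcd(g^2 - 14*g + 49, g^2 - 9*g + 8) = 1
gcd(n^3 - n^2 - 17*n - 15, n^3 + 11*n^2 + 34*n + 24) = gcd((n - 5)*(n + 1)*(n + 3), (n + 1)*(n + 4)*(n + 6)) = n + 1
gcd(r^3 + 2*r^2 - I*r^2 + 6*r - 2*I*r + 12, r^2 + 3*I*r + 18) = r - 3*I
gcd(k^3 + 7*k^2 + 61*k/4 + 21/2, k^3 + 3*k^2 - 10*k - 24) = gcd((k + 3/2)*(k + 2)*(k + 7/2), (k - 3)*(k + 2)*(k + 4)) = k + 2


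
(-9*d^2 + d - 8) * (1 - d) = 9*d^3 - 10*d^2 + 9*d - 8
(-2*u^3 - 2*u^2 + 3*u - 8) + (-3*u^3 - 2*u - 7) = -5*u^3 - 2*u^2 + u - 15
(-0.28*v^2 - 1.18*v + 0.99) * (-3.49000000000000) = 0.9772*v^2 + 4.1182*v - 3.4551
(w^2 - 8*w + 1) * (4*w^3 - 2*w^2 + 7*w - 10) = 4*w^5 - 34*w^4 + 27*w^3 - 68*w^2 + 87*w - 10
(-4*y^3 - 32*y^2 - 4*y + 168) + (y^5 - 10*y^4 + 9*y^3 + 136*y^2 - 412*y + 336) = y^5 - 10*y^4 + 5*y^3 + 104*y^2 - 416*y + 504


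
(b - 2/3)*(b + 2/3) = b^2 - 4/9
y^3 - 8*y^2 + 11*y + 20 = (y - 5)*(y - 4)*(y + 1)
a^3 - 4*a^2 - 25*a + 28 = (a - 7)*(a - 1)*(a + 4)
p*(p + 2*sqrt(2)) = p^2 + 2*sqrt(2)*p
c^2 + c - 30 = (c - 5)*(c + 6)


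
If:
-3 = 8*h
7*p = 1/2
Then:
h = -3/8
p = 1/14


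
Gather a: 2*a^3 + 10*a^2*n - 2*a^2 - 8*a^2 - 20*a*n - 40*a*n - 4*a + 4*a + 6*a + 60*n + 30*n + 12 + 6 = 2*a^3 + a^2*(10*n - 10) + a*(6 - 60*n) + 90*n + 18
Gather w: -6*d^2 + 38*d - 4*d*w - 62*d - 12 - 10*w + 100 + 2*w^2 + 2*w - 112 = -6*d^2 - 24*d + 2*w^2 + w*(-4*d - 8) - 24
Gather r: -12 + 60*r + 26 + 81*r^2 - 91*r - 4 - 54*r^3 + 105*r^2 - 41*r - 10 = -54*r^3 + 186*r^2 - 72*r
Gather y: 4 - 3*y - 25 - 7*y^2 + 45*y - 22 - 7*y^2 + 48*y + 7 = -14*y^2 + 90*y - 36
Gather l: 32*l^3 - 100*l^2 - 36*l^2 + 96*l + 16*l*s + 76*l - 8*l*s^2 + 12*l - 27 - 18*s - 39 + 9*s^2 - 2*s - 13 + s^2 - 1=32*l^3 - 136*l^2 + l*(-8*s^2 + 16*s + 184) + 10*s^2 - 20*s - 80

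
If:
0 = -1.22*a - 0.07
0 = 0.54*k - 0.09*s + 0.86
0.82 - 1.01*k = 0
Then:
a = -0.06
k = 0.81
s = 14.43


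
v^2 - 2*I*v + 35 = (v - 7*I)*(v + 5*I)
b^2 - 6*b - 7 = (b - 7)*(b + 1)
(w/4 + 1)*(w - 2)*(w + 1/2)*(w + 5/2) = w^4/4 + 5*w^3/4 - 3*w^2/16 - 43*w/8 - 5/2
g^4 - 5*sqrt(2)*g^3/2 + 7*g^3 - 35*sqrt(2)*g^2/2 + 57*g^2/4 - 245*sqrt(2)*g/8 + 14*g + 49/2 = (g + 7/2)^2*(g - 2*sqrt(2))*(g - sqrt(2)/2)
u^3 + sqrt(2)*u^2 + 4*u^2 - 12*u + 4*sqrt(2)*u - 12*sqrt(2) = (u - 2)*(u + 6)*(u + sqrt(2))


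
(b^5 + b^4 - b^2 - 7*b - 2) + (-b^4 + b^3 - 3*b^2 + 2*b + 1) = b^5 + b^3 - 4*b^2 - 5*b - 1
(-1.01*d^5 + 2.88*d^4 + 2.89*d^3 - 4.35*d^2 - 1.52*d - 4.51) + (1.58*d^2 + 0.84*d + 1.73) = -1.01*d^5 + 2.88*d^4 + 2.89*d^3 - 2.77*d^2 - 0.68*d - 2.78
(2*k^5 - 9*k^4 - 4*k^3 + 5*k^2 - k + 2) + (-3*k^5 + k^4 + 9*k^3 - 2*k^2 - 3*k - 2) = -k^5 - 8*k^4 + 5*k^3 + 3*k^2 - 4*k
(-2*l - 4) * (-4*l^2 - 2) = 8*l^3 + 16*l^2 + 4*l + 8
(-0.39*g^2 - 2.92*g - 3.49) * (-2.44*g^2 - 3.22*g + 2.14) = 0.9516*g^4 + 8.3806*g^3 + 17.0834*g^2 + 4.989*g - 7.4686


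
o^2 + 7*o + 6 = (o + 1)*(o + 6)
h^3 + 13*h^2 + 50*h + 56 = (h + 2)*(h + 4)*(h + 7)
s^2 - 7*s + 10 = (s - 5)*(s - 2)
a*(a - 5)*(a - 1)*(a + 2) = a^4 - 4*a^3 - 7*a^2 + 10*a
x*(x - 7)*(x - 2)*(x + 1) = x^4 - 8*x^3 + 5*x^2 + 14*x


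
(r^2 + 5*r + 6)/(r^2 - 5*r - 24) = (r + 2)/(r - 8)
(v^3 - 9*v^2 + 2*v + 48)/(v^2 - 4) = (v^2 - 11*v + 24)/(v - 2)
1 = 1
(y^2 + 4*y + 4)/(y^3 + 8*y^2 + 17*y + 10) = (y + 2)/(y^2 + 6*y + 5)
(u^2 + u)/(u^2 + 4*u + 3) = u/(u + 3)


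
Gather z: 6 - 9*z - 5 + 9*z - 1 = 0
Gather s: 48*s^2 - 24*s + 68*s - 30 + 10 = 48*s^2 + 44*s - 20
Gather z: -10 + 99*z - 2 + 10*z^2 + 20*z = 10*z^2 + 119*z - 12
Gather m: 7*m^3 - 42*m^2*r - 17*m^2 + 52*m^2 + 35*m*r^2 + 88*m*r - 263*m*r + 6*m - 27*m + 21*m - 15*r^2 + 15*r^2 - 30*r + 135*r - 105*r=7*m^3 + m^2*(35 - 42*r) + m*(35*r^2 - 175*r)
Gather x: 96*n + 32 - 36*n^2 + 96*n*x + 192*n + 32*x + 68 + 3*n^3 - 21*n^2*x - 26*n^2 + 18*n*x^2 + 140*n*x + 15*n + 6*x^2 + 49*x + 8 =3*n^3 - 62*n^2 + 303*n + x^2*(18*n + 6) + x*(-21*n^2 + 236*n + 81) + 108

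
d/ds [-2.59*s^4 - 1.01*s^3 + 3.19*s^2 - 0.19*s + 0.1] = -10.36*s^3 - 3.03*s^2 + 6.38*s - 0.19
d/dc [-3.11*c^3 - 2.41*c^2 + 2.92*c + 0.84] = -9.33*c^2 - 4.82*c + 2.92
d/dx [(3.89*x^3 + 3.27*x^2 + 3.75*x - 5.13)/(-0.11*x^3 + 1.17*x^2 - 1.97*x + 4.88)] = (4.911*x^4 - 14.5016*x^3 + 44.4273*x^2 + 43.9194*x + 8.1939)/(0.0121*x^6 - 0.2574*x^5 + 1.8023*x^4 - 5.6834*x^3 + 15.3001*x^2 - 19.2272*x + 23.8144)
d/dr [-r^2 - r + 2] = -2*r - 1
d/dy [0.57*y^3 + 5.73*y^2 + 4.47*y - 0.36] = 1.71*y^2 + 11.46*y + 4.47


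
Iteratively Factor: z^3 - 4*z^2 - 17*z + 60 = (z - 5)*(z^2 + z - 12) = (z - 5)*(z + 4)*(z - 3)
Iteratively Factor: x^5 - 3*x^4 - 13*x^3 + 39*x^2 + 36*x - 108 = (x + 2)*(x^4 - 5*x^3 - 3*x^2 + 45*x - 54) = (x - 3)*(x + 2)*(x^3 - 2*x^2 - 9*x + 18) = (x - 3)*(x + 2)*(x + 3)*(x^2 - 5*x + 6) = (x - 3)^2*(x + 2)*(x + 3)*(x - 2)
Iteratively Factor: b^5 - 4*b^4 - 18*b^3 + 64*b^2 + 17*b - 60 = (b - 5)*(b^4 + b^3 - 13*b^2 - b + 12) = (b - 5)*(b - 3)*(b^3 + 4*b^2 - b - 4) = (b - 5)*(b - 3)*(b - 1)*(b^2 + 5*b + 4) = (b - 5)*(b - 3)*(b - 1)*(b + 4)*(b + 1)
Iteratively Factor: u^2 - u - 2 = (u + 1)*(u - 2)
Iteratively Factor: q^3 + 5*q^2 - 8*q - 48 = (q - 3)*(q^2 + 8*q + 16) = (q - 3)*(q + 4)*(q + 4)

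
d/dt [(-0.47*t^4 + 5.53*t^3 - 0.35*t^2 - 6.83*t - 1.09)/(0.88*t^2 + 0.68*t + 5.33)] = (-0.8272*t^5 + 3.9076*t^4 - 2.4996*t^3 + 94.1971*t^2 - 1.8126*t - 35.6627)/(0.7744*t^4 + 1.1968*t^3 + 9.8432*t^2 + 7.2488*t + 28.4089)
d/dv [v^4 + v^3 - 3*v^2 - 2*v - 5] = 4*v^3 + 3*v^2 - 6*v - 2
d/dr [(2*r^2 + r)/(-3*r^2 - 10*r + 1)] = (-17*r^2 + 4*r + 1)/(9*r^4 + 60*r^3 + 94*r^2 - 20*r + 1)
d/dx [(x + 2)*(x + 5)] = 2*x + 7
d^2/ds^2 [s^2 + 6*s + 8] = 2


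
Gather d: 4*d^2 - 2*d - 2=4*d^2 - 2*d - 2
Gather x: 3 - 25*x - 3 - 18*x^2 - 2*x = -18*x^2 - 27*x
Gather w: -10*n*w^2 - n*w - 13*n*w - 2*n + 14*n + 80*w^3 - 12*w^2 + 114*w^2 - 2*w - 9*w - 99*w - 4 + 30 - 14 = 12*n + 80*w^3 + w^2*(102 - 10*n) + w*(-14*n - 110) + 12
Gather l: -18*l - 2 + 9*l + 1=-9*l - 1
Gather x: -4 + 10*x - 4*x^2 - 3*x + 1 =-4*x^2 + 7*x - 3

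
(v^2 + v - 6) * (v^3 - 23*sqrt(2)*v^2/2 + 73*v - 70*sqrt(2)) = v^5 - 23*sqrt(2)*v^4/2 + v^4 - 23*sqrt(2)*v^3/2 + 67*v^3 - sqrt(2)*v^2 + 73*v^2 - 438*v - 70*sqrt(2)*v + 420*sqrt(2)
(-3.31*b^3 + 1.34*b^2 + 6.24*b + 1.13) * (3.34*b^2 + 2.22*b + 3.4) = -11.0554*b^5 - 2.8726*b^4 + 12.5624*b^3 + 22.183*b^2 + 23.7246*b + 3.842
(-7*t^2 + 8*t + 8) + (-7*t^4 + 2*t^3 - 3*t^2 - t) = -7*t^4 + 2*t^3 - 10*t^2 + 7*t + 8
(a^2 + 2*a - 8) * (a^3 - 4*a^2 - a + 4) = a^5 - 2*a^4 - 17*a^3 + 34*a^2 + 16*a - 32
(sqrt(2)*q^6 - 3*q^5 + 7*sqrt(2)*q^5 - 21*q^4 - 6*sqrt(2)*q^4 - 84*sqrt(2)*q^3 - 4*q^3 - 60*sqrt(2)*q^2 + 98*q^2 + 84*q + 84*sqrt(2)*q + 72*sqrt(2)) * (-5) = -5*sqrt(2)*q^6 - 35*sqrt(2)*q^5 + 15*q^5 + 30*sqrt(2)*q^4 + 105*q^4 + 20*q^3 + 420*sqrt(2)*q^3 - 490*q^2 + 300*sqrt(2)*q^2 - 420*sqrt(2)*q - 420*q - 360*sqrt(2)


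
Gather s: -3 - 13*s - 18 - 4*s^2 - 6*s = -4*s^2 - 19*s - 21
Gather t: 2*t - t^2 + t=-t^2 + 3*t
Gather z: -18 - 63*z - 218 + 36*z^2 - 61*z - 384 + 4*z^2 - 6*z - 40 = 40*z^2 - 130*z - 660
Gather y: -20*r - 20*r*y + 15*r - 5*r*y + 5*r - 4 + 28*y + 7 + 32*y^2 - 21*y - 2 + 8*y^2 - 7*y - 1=-25*r*y + 40*y^2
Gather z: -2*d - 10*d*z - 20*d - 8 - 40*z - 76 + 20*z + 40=-22*d + z*(-10*d - 20) - 44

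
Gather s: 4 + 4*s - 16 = 4*s - 12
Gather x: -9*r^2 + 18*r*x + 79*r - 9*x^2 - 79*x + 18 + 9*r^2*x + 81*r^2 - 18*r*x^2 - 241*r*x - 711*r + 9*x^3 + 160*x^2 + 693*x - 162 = 72*r^2 - 632*r + 9*x^3 + x^2*(151 - 18*r) + x*(9*r^2 - 223*r + 614) - 144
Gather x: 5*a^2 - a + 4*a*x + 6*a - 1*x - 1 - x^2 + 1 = 5*a^2 + 5*a - x^2 + x*(4*a - 1)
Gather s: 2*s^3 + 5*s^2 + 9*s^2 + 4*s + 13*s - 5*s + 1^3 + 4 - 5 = 2*s^3 + 14*s^2 + 12*s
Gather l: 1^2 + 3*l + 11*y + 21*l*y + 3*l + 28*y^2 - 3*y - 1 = l*(21*y + 6) + 28*y^2 + 8*y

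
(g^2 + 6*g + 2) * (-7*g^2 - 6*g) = -7*g^4 - 48*g^3 - 50*g^2 - 12*g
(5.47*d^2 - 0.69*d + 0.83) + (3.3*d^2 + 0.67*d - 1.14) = 8.77*d^2 - 0.0199999999999999*d - 0.31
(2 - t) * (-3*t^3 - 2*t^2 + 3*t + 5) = 3*t^4 - 4*t^3 - 7*t^2 + t + 10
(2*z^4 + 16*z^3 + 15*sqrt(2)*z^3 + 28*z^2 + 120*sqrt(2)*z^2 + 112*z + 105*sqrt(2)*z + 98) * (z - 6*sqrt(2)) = 2*z^5 + 3*sqrt(2)*z^4 + 16*z^4 - 152*z^3 + 24*sqrt(2)*z^3 - 1328*z^2 - 63*sqrt(2)*z^2 - 1162*z - 672*sqrt(2)*z - 588*sqrt(2)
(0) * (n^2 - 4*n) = 0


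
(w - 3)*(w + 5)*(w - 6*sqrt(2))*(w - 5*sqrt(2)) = w^4 - 11*sqrt(2)*w^3 + 2*w^3 - 22*sqrt(2)*w^2 + 45*w^2 + 120*w + 165*sqrt(2)*w - 900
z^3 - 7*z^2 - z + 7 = (z - 7)*(z - 1)*(z + 1)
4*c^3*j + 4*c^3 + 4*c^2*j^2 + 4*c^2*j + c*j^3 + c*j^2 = (2*c + j)^2*(c*j + c)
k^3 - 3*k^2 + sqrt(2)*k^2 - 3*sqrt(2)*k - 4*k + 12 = (k - 3)*(k - sqrt(2))*(k + 2*sqrt(2))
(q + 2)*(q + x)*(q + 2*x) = q^3 + 3*q^2*x + 2*q^2 + 2*q*x^2 + 6*q*x + 4*x^2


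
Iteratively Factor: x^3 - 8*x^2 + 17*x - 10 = (x - 2)*(x^2 - 6*x + 5) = (x - 5)*(x - 2)*(x - 1)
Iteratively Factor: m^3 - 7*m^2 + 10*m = (m)*(m^2 - 7*m + 10) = m*(m - 5)*(m - 2)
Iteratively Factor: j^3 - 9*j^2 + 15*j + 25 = (j - 5)*(j^2 - 4*j - 5) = (j - 5)^2*(j + 1)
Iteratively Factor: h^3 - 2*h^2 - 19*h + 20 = (h + 4)*(h^2 - 6*h + 5) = (h - 5)*(h + 4)*(h - 1)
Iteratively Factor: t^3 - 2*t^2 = (t)*(t^2 - 2*t) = t^2*(t - 2)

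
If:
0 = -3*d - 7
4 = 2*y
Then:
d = -7/3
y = 2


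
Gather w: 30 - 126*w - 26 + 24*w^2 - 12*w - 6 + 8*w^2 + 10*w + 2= 32*w^2 - 128*w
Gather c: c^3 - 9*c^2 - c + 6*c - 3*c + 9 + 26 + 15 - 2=c^3 - 9*c^2 + 2*c + 48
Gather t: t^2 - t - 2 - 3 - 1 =t^2 - t - 6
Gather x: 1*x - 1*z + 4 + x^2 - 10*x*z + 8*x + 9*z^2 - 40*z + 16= x^2 + x*(9 - 10*z) + 9*z^2 - 41*z + 20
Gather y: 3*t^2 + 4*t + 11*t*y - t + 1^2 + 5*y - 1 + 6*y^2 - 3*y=3*t^2 + 3*t + 6*y^2 + y*(11*t + 2)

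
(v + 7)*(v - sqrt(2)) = v^2 - sqrt(2)*v + 7*v - 7*sqrt(2)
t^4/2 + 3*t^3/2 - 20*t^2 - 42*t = t*(t/2 + 1)*(t - 6)*(t + 7)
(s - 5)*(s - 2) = s^2 - 7*s + 10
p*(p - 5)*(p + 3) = p^3 - 2*p^2 - 15*p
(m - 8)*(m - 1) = m^2 - 9*m + 8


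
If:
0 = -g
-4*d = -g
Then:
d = 0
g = 0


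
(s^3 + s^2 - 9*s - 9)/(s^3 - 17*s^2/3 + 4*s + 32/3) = 3*(s^2 - 9)/(3*s^2 - 20*s + 32)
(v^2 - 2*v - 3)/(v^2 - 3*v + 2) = (v^2 - 2*v - 3)/(v^2 - 3*v + 2)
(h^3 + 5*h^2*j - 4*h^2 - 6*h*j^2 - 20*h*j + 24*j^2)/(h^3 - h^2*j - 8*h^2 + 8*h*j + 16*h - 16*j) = (h + 6*j)/(h - 4)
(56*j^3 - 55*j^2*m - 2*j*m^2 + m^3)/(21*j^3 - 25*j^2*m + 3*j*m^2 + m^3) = (8*j - m)/(3*j - m)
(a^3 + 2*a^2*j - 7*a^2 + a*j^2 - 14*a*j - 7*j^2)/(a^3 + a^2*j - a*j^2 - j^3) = (a - 7)/(a - j)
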